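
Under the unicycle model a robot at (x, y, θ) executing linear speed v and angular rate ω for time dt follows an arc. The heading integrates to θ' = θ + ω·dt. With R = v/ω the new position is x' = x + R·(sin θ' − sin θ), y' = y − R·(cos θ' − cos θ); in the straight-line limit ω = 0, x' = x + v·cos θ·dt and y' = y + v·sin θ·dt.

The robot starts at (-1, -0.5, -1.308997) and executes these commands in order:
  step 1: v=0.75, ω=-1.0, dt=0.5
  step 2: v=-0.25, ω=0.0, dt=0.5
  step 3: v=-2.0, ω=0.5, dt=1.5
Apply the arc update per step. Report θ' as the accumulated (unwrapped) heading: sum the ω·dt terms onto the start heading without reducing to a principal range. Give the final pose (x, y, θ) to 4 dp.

step 1: θ'=-1.8090 (R=-0.7500) → pose (-0.9956, -0.8711, -1.8090)
step 2: θ'=-1.8090 (straight) → pose (-0.9661, -0.7496, -1.8090)
step 3: θ'=-1.0590 (R=-4.0000) → pose (-1.3657, 2.1532, -1.0590)

(-1.3657, 2.1532, -1.0590)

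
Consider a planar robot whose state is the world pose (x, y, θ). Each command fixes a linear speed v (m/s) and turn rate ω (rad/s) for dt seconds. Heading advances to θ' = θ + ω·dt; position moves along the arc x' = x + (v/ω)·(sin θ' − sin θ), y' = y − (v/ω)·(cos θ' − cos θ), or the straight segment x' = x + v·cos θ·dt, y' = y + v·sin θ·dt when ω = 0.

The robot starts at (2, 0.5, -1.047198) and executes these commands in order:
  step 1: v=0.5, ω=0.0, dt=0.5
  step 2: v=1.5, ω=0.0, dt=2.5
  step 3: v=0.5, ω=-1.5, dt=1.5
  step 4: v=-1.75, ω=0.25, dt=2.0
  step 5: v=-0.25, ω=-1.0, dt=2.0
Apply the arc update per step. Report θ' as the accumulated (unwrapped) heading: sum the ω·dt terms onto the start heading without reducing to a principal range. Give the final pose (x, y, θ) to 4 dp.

step 1: θ'=-1.0472 (straight) → pose (2.1250, 0.2835, -1.0472)
step 2: θ'=-1.0472 (straight) → pose (4.0000, -2.9641, -1.0472)
step 3: θ'=-3.2972 (R=-0.3333) → pose (3.6597, -3.4601, -3.2972)
step 4: θ'=-2.7972 (R=-7.0000) → pose (7.1079, -3.1336, -2.7972)
step 5: θ'=-4.7972 (R=0.2500) → pose (7.4414, -3.3901, -4.7972)

(7.4414, -3.3901, -4.7972)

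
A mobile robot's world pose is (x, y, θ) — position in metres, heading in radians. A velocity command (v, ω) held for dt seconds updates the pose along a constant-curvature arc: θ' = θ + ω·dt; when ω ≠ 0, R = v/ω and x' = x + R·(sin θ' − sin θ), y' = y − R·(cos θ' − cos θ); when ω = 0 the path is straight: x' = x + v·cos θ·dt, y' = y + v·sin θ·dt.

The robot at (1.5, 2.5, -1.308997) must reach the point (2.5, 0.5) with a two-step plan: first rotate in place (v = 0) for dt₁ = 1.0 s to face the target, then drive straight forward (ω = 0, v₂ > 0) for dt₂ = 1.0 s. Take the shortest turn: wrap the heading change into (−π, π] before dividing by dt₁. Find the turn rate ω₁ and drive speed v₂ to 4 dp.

ω₁ = 0.2018, v₂ = 2.2361

heading to target = atan2(0.5−2.5, 2.5−1.5) = -1.1071
Δθ = wrap(-1.1071 − -1.3090) = 0.2018; ω₁ = Δθ/dt₁ = 0.2018
distance = √((2.5−1.5)² + (0.5−2.5)²) = 2.2361; v₂ = distance/dt₂ = 2.2361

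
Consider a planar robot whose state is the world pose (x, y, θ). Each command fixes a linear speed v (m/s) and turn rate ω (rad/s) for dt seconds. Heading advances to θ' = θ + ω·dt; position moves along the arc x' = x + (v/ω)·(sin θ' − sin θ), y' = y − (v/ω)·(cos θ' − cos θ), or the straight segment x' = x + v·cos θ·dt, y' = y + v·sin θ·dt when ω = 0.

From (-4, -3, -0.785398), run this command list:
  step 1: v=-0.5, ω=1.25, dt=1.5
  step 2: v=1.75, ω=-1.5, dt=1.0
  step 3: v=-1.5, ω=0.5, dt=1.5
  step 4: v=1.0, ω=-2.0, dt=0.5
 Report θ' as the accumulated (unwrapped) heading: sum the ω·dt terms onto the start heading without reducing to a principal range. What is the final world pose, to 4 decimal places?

(-4.8608, -2.5667, -0.6604)

step 1: θ'=1.0896 (R=-0.4000) → pose (-4.6374, -3.0977, 1.0896)
step 2: θ'=-0.4104 (R=-1.1667) → pose (-3.1378, -2.5679, -0.4104)
step 3: θ'=0.3396 (R=-3.0000) → pose (-5.3340, -2.4901, 0.3396)
step 4: θ'=-0.6604 (R=-0.5000) → pose (-4.8608, -2.5667, -0.6604)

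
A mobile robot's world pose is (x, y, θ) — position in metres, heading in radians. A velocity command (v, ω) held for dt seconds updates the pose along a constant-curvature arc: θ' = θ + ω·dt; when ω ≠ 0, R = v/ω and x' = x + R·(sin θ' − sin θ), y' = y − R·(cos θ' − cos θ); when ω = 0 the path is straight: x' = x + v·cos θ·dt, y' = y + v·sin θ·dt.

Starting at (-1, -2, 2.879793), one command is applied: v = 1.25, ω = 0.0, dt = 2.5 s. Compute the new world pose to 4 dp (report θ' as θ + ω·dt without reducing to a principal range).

(-4.0185, -1.1912, 2.8798)

θ' = 2.8798 + 0.0·2.5 = 2.8798
ω = 0 → straight: x' = -1 + 1.25·cos(2.8798)·2.5 = -4.0185
y' = -2 + 1.25·sin(2.8798)·2.5 = -1.1912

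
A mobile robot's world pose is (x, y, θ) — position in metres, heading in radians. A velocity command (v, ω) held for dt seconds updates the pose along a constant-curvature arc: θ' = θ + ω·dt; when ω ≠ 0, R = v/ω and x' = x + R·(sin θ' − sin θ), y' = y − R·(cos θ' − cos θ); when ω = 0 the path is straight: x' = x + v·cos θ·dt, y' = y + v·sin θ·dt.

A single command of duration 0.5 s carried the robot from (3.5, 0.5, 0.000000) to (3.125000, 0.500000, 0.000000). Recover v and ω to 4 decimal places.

v = -0.7500, ω = 0.0000

Δθ = 0.000000 − 0.000000 = 0.000000
ω = Δθ/dt = 0.000000/0.5 = 0.0000
ω = 0 → v = (Δx·cos θ + Δy·sin θ)/dt = -0.7500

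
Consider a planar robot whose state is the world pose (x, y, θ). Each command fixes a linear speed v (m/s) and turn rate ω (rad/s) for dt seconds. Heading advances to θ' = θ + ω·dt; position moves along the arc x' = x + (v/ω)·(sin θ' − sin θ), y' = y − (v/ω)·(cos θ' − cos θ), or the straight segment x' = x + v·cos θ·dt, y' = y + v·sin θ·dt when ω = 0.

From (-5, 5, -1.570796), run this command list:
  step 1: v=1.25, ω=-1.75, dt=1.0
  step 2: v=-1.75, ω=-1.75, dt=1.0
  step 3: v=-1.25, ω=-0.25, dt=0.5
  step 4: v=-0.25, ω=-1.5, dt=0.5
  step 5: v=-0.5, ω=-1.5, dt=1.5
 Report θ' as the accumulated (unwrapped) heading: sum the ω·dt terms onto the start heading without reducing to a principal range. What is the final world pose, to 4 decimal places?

(-5.8554, 2.7388, -8.1958)

step 1: θ'=-3.3208 (R=-0.7143) → pose (-5.8416, 4.2972, -3.3208)
step 2: θ'=-5.0708 (R=1.0000) → pose (-5.0834, 2.9624, -5.0708)
step 3: θ'=-5.1958 (R=5.0000) → pose (-5.3386, 2.3923, -5.1958)
step 4: θ'=-5.9458 (R=0.1667) → pose (-5.4310, 2.3125, -5.9458)
step 5: θ'=-8.1958 (R=0.3333) → pose (-5.8554, 2.7388, -8.1958)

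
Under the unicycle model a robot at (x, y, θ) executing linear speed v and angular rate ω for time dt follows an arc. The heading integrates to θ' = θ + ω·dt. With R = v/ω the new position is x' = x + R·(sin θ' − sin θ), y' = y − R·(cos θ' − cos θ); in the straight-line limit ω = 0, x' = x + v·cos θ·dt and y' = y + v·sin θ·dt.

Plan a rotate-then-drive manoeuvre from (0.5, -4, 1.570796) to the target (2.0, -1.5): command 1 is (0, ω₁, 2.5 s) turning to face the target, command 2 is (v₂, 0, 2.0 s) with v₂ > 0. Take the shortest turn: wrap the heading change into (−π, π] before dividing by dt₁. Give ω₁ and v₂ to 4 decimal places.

heading to target = atan2(-1.5−-4, 2−0.5) = 1.0304
Δθ = wrap(1.0304 − 1.5708) = -0.5404; ω₁ = Δθ/dt₁ = -0.2162
distance = √((2−0.5)² + (-1.5−-4)²) = 2.9155; v₂ = distance/dt₂ = 1.4577

ω₁ = -0.2162, v₂ = 1.4577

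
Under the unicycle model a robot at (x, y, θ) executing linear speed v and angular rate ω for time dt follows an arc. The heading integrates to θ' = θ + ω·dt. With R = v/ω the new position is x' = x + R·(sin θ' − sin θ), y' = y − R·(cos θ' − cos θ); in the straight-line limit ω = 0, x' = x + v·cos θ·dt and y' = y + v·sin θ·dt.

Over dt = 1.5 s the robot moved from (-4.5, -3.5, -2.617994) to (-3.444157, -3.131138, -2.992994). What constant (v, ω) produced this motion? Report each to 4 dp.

Δθ = -2.992994 − -2.617994 = -0.375000
ω = Δθ/dt = -0.375000/1.5 = -0.2500
R = Δx/(sin θ' − sin θ) = 3.0000
v = R·ω = 3.0000·-0.2500 = -0.7500

v = -0.7500, ω = -0.2500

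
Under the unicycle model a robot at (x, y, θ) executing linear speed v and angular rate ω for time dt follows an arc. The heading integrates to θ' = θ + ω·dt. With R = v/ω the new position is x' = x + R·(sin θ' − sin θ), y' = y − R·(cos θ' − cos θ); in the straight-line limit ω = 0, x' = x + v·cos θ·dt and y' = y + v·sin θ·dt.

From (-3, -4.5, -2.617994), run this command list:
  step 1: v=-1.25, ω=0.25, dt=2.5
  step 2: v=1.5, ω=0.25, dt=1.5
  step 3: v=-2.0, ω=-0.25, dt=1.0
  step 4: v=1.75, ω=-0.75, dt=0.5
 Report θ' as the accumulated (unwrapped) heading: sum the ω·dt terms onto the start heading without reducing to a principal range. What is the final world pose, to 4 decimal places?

step 1: θ'=-1.9930 (R=-5.0000) → pose (-0.9390, -2.2187, -1.9930)
step 2: θ'=-1.6180 (R=6.0000) → pose (-1.4592, -4.3942, -1.6180)
step 3: θ'=-1.8680 (R=8.0000) → pose (-1.1174, -2.4289, -1.8680)
step 4: θ'=-2.2430 (R=-2.3333) → pose (-1.5227, -3.1986, -2.2430)

(-1.5227, -3.1986, -2.2430)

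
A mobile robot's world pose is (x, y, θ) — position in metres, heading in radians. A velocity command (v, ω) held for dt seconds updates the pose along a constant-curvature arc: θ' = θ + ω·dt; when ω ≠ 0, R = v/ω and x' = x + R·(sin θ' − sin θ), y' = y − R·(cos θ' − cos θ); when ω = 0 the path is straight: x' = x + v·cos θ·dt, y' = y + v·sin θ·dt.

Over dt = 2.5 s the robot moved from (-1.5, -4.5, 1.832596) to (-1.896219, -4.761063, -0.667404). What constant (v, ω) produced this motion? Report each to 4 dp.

Δθ = -0.667404 − 1.832596 = -2.500000
ω = Δθ/dt = -2.500000/2.5 = -1.0000
R = Δx/(sin θ' − sin θ) = 0.2500
v = R·ω = 0.2500·-1.0000 = -0.2500

v = -0.2500, ω = -1.0000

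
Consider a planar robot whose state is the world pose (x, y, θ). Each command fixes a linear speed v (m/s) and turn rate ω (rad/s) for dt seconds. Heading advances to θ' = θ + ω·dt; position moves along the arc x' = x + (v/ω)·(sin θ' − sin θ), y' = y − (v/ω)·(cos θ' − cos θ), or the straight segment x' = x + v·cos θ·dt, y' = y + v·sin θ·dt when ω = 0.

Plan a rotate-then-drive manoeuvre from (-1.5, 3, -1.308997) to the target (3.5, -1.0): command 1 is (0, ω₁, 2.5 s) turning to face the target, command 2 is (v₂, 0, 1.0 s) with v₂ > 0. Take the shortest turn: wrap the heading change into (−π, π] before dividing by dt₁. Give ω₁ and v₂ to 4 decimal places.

heading to target = atan2(-1−3, 3.5−-1.5) = -0.6747
Δθ = wrap(-0.6747 − -1.3090) = 0.6343; ω₁ = Δθ/dt₁ = 0.2537
distance = √((3.5−-1.5)² + (-1−3)²) = 6.4031; v₂ = distance/dt₂ = 6.4031

ω₁ = 0.2537, v₂ = 6.4031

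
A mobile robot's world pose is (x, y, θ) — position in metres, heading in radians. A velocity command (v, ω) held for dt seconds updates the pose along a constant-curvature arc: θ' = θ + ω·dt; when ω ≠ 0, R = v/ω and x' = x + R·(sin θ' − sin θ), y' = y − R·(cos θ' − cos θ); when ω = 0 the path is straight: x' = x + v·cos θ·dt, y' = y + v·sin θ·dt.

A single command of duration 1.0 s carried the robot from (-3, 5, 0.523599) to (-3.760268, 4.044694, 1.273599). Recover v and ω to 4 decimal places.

Δθ = 1.273599 − 0.523599 = 0.750000
ω = Δθ/dt = 0.750000/1.0 = 0.7500
R = −Δy/(cos θ' − cos θ) = -1.6667
v = R·ω = -1.6667·0.7500 = -1.2500

v = -1.2500, ω = 0.7500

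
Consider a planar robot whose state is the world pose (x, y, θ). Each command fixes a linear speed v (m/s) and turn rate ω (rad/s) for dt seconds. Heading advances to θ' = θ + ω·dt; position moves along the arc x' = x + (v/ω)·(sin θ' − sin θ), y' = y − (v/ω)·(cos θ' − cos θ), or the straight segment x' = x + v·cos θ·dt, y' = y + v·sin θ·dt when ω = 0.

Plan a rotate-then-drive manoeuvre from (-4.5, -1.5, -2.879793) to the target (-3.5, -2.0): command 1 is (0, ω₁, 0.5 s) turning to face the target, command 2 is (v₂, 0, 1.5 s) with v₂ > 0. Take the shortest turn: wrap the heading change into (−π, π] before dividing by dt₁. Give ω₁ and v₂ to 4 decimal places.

ω₁ = 4.8323, v₂ = 0.7454

heading to target = atan2(-2−-1.5, -3.5−-4.5) = -0.4636
Δθ = wrap(-0.4636 − -2.8798) = 2.4161; ω₁ = Δθ/dt₁ = 4.8323
distance = √((-3.5−-4.5)² + (-2−-1.5)²) = 1.1180; v₂ = distance/dt₂ = 0.7454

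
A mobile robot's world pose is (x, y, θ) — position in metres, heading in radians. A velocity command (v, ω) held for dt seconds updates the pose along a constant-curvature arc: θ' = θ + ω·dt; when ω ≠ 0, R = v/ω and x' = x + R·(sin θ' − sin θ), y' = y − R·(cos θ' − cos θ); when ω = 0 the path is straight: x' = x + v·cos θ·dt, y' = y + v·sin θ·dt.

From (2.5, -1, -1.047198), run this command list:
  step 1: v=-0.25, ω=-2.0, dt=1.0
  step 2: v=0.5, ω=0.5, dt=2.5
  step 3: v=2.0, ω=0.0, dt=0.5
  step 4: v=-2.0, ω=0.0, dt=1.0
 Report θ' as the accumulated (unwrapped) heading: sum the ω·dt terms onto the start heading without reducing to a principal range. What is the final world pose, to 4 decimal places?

(1.9407, -0.6097, -1.7972)

step 1: θ'=-3.0472 (R=0.1250) → pose (2.5965, -0.8131, -3.0472)
step 2: θ'=-1.7972 (R=1.0000) → pose (1.7162, -1.5841, -1.7972)
step 3: θ'=-1.7972 (straight) → pose (1.4918, -2.5586, -1.7972)
step 4: θ'=-1.7972 (straight) → pose (1.9407, -0.6097, -1.7972)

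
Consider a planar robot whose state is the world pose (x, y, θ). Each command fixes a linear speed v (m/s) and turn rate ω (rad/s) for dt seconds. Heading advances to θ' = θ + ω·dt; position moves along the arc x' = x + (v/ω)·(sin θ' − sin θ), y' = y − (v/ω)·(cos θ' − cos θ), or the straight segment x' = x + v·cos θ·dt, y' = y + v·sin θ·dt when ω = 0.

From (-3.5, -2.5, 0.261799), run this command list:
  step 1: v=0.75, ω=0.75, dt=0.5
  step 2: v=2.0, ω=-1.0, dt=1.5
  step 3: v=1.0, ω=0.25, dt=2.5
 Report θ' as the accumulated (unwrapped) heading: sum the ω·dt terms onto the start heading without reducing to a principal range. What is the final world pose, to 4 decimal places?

step 1: θ'=0.6368 (R=1.0000) → pose (-3.1642, -2.3381, 0.6368)
step 2: θ'=-0.8632 (R=-2.0000) → pose (-0.4551, -2.6461, -0.8632)
step 3: θ'=-0.2382 (R=4.0000) → pose (1.6408, -3.9331, -0.2382)

(1.6408, -3.9331, -0.2382)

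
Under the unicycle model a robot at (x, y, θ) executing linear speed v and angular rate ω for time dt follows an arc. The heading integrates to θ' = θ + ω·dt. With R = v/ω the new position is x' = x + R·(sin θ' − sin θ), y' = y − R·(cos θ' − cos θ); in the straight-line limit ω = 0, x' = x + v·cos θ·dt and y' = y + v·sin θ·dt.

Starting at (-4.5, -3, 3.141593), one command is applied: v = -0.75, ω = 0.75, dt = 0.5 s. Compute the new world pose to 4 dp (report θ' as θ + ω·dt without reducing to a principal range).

θ' = 3.1416 + 0.75·0.5 = 3.5166
R = v/ω = -0.75/0.75 = -1.0000
x' = -4.5 + -1.0000·(sin 3.5166 − sin 3.1416) = -4.1337
y' = -3 − -1.0000·(cos 3.5166 − cos 3.1416) = -2.9305

(-4.1337, -2.9305, 3.5166)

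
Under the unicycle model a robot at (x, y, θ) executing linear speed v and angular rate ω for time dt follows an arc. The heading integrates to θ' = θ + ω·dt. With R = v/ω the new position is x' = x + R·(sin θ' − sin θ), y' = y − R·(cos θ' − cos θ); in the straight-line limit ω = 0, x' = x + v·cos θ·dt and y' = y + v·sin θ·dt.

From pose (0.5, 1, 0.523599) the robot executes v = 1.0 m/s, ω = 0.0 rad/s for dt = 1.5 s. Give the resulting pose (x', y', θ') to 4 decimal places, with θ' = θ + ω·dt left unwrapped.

θ' = 0.5236 + 0.0·1.5 = 0.5236
ω = 0 → straight: x' = 0.5 + 1.0·cos(0.5236)·1.5 = 1.7990
y' = 1 + 1.0·sin(0.5236)·1.5 = 1.7500

(1.7990, 1.7500, 0.5236)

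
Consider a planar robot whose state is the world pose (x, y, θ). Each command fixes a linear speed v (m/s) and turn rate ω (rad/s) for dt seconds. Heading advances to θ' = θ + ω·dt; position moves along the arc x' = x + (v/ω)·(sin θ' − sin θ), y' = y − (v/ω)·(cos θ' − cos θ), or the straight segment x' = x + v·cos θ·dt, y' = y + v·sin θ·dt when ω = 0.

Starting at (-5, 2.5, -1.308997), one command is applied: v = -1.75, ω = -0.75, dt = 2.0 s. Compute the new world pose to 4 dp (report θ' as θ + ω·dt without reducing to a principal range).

θ' = -1.3090 + -0.75·2.0 = -2.8090
R = v/ω = -1.75/-0.75 = 2.3333
x' = -5 + 2.3333·(sin -2.8090 − sin -1.3090) = -3.5080
y' = 2.5 − 2.3333·(cos -2.8090 − cos -1.3090) = 5.3094

(-3.5080, 5.3094, -2.8090)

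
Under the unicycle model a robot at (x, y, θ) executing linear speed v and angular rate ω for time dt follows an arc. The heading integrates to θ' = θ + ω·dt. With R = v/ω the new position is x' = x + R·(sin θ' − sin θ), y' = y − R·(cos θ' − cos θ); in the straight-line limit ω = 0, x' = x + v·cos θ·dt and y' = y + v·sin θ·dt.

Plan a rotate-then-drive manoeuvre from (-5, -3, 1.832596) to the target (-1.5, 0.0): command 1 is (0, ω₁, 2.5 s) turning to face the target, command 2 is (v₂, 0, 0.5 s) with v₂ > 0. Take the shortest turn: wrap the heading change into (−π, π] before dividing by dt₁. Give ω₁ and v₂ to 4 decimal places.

heading to target = atan2(0−-3, -1.5−-5) = 0.7086
Δθ = wrap(0.7086 − 1.8326) = -1.1240; ω₁ = Δθ/dt₁ = -0.4496
distance = √((-1.5−-5)² + (0−-3)²) = 4.6098; v₂ = distance/dt₂ = 9.2195

ω₁ = -0.4496, v₂ = 9.2195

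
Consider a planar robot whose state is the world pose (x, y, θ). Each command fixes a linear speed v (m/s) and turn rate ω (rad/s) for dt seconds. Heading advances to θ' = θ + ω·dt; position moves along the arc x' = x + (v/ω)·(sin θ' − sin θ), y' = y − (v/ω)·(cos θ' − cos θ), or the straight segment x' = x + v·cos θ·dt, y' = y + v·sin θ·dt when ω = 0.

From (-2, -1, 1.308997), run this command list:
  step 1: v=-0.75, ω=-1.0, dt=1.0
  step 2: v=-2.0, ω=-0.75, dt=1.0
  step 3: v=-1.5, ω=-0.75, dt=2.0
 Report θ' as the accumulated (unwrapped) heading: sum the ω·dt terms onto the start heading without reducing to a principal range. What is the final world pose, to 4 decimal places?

step 1: θ'=0.3090 (R=0.7500) → pose (-2.4964, -1.5204, 0.3090)
step 2: θ'=-0.4410 (R=2.6667) → pose (-4.4456, -1.3915, -0.4410)
step 3: θ'=-1.9410 (R=2.0000) → pose (-5.4564, 1.1407, -1.9410)

(-5.4564, 1.1407, -1.9410)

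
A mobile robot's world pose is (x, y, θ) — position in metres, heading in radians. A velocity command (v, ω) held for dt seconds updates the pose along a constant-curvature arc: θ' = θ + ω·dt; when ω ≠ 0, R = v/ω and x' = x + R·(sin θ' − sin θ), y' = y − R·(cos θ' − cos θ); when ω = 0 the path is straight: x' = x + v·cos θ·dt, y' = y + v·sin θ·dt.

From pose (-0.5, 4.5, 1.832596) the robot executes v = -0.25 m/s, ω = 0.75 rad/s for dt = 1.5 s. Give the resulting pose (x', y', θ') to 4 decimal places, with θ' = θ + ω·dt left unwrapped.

(-0.2390, 4.2586, 2.9576)

θ' = 1.8326 + 0.75·1.5 = 2.9576
R = v/ω = -0.25/0.75 = -0.3333
x' = -0.5 + -0.3333·(sin 2.9576 − sin 1.8326) = -0.2390
y' = 4.5 − -0.3333·(cos 2.9576 − cos 1.8326) = 4.2586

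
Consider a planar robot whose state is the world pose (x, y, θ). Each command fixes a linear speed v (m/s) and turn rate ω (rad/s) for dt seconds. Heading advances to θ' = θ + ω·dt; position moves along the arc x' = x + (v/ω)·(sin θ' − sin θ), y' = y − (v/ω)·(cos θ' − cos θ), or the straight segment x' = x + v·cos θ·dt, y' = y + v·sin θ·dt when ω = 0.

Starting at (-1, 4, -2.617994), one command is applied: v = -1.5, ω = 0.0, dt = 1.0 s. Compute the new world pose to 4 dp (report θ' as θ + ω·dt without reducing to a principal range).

(0.2990, 4.7500, -2.6180)

θ' = -2.6180 + 0.0·1.0 = -2.6180
ω = 0 → straight: x' = -1 + -1.5·cos(-2.6180)·1.0 = 0.2990
y' = 4 + -1.5·sin(-2.6180)·1.0 = 4.7500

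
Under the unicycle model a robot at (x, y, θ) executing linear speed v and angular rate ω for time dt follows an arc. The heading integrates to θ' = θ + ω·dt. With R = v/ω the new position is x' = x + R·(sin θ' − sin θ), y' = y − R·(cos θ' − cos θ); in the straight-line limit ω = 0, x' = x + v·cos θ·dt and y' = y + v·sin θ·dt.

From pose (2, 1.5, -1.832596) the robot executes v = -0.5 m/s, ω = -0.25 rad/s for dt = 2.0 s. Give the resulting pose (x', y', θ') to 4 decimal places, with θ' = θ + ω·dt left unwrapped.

θ' = -1.8326 + -0.25·2.0 = -2.3326
R = v/ω = -0.5/-0.25 = 2.0000
x' = 2 + 2.0000·(sin -2.3326 − sin -1.8326) = 2.4847
y' = 1.5 − 2.0000·(cos -2.3326 − cos -1.8326) = 2.3628

(2.4847, 2.3628, -2.3326)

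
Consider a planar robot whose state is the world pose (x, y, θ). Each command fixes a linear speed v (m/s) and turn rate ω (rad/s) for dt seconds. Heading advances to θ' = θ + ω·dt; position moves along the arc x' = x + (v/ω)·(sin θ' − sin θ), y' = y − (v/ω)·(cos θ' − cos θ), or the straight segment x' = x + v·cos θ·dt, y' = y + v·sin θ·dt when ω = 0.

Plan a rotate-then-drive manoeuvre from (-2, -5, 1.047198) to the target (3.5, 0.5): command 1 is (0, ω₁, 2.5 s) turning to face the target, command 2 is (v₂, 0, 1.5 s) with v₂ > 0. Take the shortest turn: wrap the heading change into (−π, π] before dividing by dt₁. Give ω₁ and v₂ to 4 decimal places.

heading to target = atan2(0.5−-5, 3.5−-2) = 0.7854
Δθ = wrap(0.7854 − 1.0472) = -0.2618; ω₁ = Δθ/dt₁ = -0.1047
distance = √((3.5−-2)² + (0.5−-5)²) = 7.7782; v₂ = distance/dt₂ = 5.1854

ω₁ = -0.1047, v₂ = 5.1854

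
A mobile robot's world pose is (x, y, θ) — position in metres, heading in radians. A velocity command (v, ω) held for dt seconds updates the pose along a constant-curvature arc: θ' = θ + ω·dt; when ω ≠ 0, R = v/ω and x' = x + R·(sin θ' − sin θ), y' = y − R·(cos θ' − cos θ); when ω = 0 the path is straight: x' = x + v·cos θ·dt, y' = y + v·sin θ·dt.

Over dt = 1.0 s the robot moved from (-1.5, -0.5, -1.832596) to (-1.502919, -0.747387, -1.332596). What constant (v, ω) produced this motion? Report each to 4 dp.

v = 0.2500, ω = 0.5000

Δθ = -1.332596 − -1.832596 = 0.500000
ω = Δθ/dt = 0.500000/1.0 = 0.5000
R = −Δy/(cos θ' − cos θ) = 0.5000
v = R·ω = 0.5000·0.5000 = 0.2500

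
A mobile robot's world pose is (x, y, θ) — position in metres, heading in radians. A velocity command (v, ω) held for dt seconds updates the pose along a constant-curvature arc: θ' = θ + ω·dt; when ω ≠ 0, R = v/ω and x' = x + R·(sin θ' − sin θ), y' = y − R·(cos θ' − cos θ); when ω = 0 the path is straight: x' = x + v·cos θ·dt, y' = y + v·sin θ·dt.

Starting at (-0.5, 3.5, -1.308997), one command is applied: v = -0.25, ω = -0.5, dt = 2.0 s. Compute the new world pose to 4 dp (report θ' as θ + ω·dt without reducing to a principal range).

θ' = -1.3090 + -0.5·2.0 = -2.3090
R = v/ω = -0.25/-0.5 = 0.5000
x' = -0.5 + 0.5000·(sin -2.3090 − sin -1.3090) = -0.3869
y' = 3.5 − 0.5000·(cos -2.3090 − cos -1.3090) = 3.9659

(-0.3869, 3.9659, -2.3090)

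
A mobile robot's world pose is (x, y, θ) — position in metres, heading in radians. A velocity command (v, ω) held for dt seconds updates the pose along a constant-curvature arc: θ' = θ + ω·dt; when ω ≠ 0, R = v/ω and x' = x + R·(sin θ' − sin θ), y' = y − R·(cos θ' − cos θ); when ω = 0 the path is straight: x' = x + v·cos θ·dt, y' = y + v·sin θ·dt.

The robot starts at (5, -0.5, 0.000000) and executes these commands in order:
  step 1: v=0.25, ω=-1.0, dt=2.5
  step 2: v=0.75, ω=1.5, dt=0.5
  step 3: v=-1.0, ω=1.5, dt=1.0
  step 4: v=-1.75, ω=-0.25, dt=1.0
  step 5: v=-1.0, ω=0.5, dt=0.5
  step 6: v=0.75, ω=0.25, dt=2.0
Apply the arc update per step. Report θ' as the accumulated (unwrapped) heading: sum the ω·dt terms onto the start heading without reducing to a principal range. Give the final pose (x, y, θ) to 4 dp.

(3.8620, 0.3250, 0.2500)

step 1: θ'=-2.5000 (R=-0.2500) → pose (5.1496, -0.9503, -2.5000)
step 2: θ'=-1.7500 (R=0.5000) → pose (4.9569, -1.2617, -1.7500)
step 3: θ'=-0.2500 (R=-0.6667) → pose (4.4658, -0.4970, -0.2500)
step 4: θ'=-0.5000 (R=7.0000) → pose (2.8417, 0.1423, -0.5000)
step 5: θ'=-0.2500 (R=-2.0000) → pose (2.3776, 0.3250, -0.2500)
step 6: θ'=0.2500 (R=3.0000) → pose (3.8620, 0.3250, 0.2500)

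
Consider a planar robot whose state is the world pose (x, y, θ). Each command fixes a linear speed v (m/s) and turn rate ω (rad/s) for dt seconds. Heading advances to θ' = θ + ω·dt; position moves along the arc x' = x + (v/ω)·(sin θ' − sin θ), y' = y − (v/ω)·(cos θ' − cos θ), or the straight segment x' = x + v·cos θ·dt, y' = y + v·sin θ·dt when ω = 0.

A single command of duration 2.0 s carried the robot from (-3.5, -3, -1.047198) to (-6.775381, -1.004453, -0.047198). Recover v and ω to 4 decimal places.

v = -2.0000, ω = 0.5000

Δθ = -0.047198 − -1.047198 = 1.000000
ω = Δθ/dt = 1.000000/2.0 = 0.5000
R = Δx/(sin θ' − sin θ) = -4.0000
v = R·ω = -4.0000·0.5000 = -2.0000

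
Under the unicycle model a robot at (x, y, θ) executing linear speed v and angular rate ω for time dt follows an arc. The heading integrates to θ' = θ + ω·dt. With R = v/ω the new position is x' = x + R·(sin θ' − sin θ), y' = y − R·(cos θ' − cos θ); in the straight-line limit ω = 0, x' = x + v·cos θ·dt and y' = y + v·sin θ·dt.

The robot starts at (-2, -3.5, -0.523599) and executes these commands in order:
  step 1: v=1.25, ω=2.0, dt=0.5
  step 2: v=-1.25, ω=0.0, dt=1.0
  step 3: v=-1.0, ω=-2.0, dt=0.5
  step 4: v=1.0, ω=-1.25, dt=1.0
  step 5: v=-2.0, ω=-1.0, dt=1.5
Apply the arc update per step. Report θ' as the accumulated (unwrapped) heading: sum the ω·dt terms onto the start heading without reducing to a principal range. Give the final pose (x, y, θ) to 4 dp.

step 1: θ'=0.4764 (R=0.6250) → pose (-1.4009, -3.5141, 0.4764)
step 2: θ'=0.4764 (straight) → pose (-2.5117, -4.0874, 0.4764)
step 3: θ'=-0.5236 (R=0.5000) → pose (-2.9910, -4.0761, -0.5236)
step 4: θ'=-1.7736 (R=-0.8000) → pose (-2.6074, -4.9300, -1.7736)
step 5: θ'=-3.2736 (R=2.0000) → pose (-0.3851, -3.3502, -3.2736)

(-0.3851, -3.3502, -3.2736)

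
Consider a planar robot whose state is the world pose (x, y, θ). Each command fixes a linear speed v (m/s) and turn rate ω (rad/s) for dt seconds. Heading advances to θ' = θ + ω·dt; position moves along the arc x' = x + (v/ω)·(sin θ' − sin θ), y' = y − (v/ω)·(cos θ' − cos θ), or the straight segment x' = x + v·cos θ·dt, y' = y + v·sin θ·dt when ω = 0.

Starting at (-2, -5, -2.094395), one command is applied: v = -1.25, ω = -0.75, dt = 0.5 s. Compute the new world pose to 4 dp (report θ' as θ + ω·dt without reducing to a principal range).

θ' = -2.0944 + -0.75·0.5 = -2.4694
R = v/ω = -1.25/-0.75 = 1.6667
x' = -2 + 1.6667·(sin -2.4694 − sin -2.0944) = -1.5945
y' = -5 − 1.6667·(cos -2.4694 − cos -2.0944) = -4.5292

(-1.5945, -4.5292, -2.4694)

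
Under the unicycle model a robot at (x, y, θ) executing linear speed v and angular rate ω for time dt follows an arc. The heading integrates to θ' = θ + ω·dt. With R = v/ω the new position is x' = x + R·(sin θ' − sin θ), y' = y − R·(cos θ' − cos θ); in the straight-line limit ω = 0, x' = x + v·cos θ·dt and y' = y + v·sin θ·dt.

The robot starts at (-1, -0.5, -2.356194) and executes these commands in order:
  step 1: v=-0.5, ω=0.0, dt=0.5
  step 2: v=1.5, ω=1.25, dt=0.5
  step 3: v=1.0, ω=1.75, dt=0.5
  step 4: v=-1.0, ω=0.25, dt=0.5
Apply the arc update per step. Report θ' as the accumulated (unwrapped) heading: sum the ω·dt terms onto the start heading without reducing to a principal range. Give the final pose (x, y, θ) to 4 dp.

(-1.3772, -1.0896, -0.7312)

step 1: θ'=-2.3562 (straight) → pose (-0.8232, -0.3232, -2.3562)
step 2: θ'=-1.7312 (R=1.2000) → pose (-1.1593, -0.9801, -1.7312)
step 3: θ'=-0.8562 (R=0.5714) → pose (-1.0268, -1.4458, -0.8562)
step 4: θ'=-0.7312 (R=-4.0000) → pose (-1.3772, -1.0896, -0.7312)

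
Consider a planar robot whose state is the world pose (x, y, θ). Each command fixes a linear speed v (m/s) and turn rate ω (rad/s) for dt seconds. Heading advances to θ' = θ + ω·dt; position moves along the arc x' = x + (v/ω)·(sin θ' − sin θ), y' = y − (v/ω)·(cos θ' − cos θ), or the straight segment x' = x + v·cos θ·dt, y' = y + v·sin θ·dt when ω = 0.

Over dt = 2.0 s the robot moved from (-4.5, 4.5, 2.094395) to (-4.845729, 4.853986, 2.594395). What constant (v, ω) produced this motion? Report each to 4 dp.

v = 0.2500, ω = 0.2500

Δθ = 2.594395 − 2.094395 = 0.500000
ω = Δθ/dt = 0.500000/2.0 = 0.2500
R = −Δy/(cos θ' − cos θ) = 1.0000
v = R·ω = 1.0000·0.2500 = 0.2500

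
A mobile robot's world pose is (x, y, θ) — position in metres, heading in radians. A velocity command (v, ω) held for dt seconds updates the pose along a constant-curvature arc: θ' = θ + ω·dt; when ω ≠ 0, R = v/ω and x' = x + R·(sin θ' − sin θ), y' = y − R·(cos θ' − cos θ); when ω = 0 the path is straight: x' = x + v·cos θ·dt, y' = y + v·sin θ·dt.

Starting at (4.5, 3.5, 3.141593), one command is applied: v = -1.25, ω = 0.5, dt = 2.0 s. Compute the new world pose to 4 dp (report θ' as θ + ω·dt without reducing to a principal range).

θ' = 3.1416 + 0.5·2.0 = 4.1416
R = v/ω = -1.25/0.5 = -2.5000
x' = 4.5 + -2.5000·(sin 4.1416 − sin 3.1416) = 6.6037
y' = 3.5 − -2.5000·(cos 4.1416 − cos 3.1416) = 4.6492

(6.6037, 4.6492, 4.1416)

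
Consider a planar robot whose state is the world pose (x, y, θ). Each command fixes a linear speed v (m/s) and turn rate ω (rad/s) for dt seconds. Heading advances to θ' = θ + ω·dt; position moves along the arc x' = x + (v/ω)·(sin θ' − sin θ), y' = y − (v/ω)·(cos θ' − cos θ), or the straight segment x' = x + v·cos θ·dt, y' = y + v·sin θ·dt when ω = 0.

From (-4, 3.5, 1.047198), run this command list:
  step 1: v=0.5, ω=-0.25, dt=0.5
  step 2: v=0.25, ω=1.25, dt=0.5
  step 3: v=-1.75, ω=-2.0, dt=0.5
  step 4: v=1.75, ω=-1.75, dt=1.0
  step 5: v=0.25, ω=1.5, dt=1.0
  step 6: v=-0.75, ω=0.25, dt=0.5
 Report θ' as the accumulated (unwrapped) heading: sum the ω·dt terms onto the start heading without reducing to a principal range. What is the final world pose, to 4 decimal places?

step 1: θ'=0.9222 (R=-2.0000) → pose (-3.8618, 3.7081, 0.9222)
step 2: θ'=1.5472 (R=0.2000) → pose (-3.8213, 3.8242, 1.5472)
step 3: θ'=0.5472 (R=0.8750) → pose (-4.2408, 3.0976, 0.5472)
step 4: θ'=-1.2028 (R=-1.0000) → pose (-2.7874, 2.6034, -1.2028)
step 5: θ'=0.2972 (R=0.1667) → pose (-2.5831, 2.5040, 0.2972)
step 6: θ'=0.4222 (R=-3.0000) → pose (-2.9339, 2.3721, 0.4222)

(-2.9339, 2.3721, 0.4222)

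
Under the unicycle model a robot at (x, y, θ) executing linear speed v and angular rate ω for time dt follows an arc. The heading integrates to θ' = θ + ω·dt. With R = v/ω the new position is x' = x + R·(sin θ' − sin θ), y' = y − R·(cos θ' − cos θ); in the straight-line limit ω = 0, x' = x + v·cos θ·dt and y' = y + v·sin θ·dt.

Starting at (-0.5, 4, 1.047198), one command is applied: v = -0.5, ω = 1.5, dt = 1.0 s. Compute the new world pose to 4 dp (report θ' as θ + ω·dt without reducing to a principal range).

θ' = 1.0472 + 1.5·1.0 = 2.5472
R = v/ω = -0.5/1.5 = -0.3333
x' = -0.5 + -0.3333·(sin 2.5472 − sin 1.0472) = -0.3980
y' = 4 − -0.3333·(cos 2.5472 − cos 1.0472) = 3.5572

(-0.3980, 3.5572, 2.5472)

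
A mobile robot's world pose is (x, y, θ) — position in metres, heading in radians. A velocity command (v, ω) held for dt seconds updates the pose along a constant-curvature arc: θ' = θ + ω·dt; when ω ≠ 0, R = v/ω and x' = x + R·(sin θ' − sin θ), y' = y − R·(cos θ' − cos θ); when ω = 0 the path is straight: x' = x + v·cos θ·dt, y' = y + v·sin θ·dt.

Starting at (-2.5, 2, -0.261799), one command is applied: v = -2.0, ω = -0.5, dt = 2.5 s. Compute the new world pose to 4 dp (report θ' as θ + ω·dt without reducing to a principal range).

θ' = -0.2618 + -0.5·2.5 = -1.5118
R = v/ω = -2.0/-0.5 = 4.0000
x' = -2.5 + 4.0000·(sin -1.5118 − sin -0.2618) = -5.4578
y' = 2 − 4.0000·(cos -1.5118 − cos -0.2618) = 5.6279

(-5.4578, 5.6279, -1.5118)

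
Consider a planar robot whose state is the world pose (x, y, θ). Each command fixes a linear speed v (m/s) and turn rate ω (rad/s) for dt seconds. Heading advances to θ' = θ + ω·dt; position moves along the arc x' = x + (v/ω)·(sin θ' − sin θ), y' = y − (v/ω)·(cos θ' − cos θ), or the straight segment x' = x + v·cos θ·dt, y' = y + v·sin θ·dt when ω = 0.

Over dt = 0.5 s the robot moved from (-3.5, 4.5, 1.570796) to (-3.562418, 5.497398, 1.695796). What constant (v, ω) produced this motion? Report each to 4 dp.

Δθ = 1.695796 − 1.570796 = 0.125000
ω = Δθ/dt = 0.125000/0.5 = 0.2500
R = −Δy/(cos θ' − cos θ) = 8.0000
v = R·ω = 8.0000·0.2500 = 2.0000

v = 2.0000, ω = 0.2500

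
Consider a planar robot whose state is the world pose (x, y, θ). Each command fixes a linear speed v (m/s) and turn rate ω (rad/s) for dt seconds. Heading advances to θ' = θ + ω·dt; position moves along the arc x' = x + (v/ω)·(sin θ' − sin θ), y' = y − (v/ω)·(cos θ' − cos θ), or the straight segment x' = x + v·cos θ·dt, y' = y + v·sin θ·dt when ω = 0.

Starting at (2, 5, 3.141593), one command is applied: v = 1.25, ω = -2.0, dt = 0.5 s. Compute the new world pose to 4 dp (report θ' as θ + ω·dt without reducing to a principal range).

θ' = 3.1416 + -2.0·0.5 = 2.1416
R = v/ω = 1.25/-2.0 = -0.6250
x' = 2 + -0.6250·(sin 2.1416 − sin 3.1416) = 1.4741
y' = 5 − -0.6250·(cos 2.1416 − cos 3.1416) = 5.2873

(1.4741, 5.2873, 2.1416)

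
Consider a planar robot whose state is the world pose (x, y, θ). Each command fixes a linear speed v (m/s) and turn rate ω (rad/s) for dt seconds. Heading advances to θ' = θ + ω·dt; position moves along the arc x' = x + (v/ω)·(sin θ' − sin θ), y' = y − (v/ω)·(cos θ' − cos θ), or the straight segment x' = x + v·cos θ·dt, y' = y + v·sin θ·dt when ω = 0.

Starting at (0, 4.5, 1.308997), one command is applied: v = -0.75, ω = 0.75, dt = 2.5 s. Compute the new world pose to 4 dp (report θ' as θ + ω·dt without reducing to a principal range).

(1.0083, 3.2421, 3.1840)

θ' = 1.3090 + 0.75·2.5 = 3.1840
R = v/ω = -0.75/0.75 = -1.0000
x' = 0 + -1.0000·(sin 3.1840 − sin 1.3090) = 1.0083
y' = 4.5 − -1.0000·(cos 3.1840 − cos 1.3090) = 3.2421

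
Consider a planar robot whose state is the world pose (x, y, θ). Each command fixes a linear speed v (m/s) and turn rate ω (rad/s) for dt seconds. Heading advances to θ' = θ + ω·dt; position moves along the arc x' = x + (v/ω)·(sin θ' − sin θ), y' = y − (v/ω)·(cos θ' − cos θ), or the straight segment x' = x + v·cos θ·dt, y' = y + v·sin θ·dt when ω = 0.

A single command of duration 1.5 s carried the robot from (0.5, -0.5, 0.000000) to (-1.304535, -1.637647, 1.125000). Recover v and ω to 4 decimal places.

v = -1.5000, ω = 0.7500

Δθ = 1.125000 − 0.000000 = 1.125000
ω = Δθ/dt = 1.125000/1.5 = 0.7500
R = Δx/(sin θ' − sin θ) = -2.0000
v = R·ω = -2.0000·0.7500 = -1.5000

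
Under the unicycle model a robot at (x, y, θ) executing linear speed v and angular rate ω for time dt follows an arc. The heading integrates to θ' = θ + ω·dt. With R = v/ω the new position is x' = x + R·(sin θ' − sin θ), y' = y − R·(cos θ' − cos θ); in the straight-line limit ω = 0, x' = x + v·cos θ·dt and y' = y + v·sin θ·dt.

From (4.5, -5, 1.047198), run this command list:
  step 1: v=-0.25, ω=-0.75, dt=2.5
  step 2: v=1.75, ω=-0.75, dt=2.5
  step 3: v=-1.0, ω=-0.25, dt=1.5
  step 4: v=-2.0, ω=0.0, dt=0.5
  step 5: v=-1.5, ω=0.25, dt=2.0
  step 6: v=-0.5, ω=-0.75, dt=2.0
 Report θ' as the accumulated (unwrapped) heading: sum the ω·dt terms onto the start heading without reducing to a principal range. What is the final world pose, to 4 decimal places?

step 1: θ'=-0.8278 (R=0.3333) → pose (3.9658, -5.0588, -0.8278)
step 2: θ'=-2.7028 (R=-2.3333) → pose (3.2388, -8.7496, -2.7028)
step 3: θ'=-3.0778 (R=4.0000) → pose (4.6832, -8.3788, -3.0778)
step 4: θ'=-3.0778 (straight) → pose (5.6811, -8.3151, -3.0778)
step 5: θ'=-2.5778 (R=-6.0000) → pose (8.5050, -7.3987, -2.5778)
step 6: θ'=-4.0778 (R=0.6667) → pose (9.3981, -7.5669, -4.0778)

(9.3981, -7.5669, -4.0778)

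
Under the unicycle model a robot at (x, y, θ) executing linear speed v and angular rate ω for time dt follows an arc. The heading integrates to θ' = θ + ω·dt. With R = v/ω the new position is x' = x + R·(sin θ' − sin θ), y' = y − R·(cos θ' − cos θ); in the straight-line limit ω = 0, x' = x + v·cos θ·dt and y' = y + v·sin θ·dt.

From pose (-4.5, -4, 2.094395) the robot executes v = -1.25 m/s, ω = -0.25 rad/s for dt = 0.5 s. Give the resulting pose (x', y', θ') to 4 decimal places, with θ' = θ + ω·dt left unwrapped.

θ' = 2.0944 + -0.25·0.5 = 1.9694
R = v/ω = -1.25/-0.25 = 5.0000
x' = -4.5 + 5.0000·(sin 1.9694 − sin 2.0944) = -4.2221
y' = -4 − 5.0000·(cos 1.9694 − cos 2.0944) = -4.5594

(-4.2221, -4.5594, 1.9694)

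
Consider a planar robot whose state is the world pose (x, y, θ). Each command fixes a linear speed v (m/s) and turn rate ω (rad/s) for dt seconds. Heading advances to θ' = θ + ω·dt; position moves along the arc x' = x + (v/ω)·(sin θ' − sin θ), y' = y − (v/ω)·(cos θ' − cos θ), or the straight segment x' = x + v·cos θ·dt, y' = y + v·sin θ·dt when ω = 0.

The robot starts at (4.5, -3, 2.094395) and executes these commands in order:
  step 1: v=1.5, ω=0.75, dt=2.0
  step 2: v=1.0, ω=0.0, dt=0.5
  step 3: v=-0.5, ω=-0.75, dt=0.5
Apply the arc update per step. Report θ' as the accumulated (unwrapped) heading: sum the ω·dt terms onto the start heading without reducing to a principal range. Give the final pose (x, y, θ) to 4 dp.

(1.6832, -2.3551, 3.2194)

step 1: θ'=3.5944 (R=2.0000) → pose (1.8930, -2.2016, 3.5944)
step 2: θ'=3.5944 (straight) → pose (1.4434, -2.4203, 3.5944)
step 3: θ'=3.2194 (R=0.6667) → pose (1.6832, -2.3551, 3.2194)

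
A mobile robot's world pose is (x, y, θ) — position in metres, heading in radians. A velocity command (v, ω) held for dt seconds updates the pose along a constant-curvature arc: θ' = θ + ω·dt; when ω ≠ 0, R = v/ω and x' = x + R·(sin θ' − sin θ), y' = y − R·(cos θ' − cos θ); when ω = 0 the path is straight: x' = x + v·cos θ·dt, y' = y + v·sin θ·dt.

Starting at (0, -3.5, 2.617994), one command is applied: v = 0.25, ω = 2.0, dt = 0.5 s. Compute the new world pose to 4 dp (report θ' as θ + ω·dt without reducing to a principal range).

(-0.1198, -3.4972, 3.6180)

θ' = 2.6180 + 2.0·0.5 = 3.6180
R = v/ω = 0.25/2.0 = 0.1250
x' = 0 + 0.1250·(sin 3.6180 − sin 2.6180) = -0.1198
y' = -3.5 − 0.1250·(cos 3.6180 − cos 2.6180) = -3.4972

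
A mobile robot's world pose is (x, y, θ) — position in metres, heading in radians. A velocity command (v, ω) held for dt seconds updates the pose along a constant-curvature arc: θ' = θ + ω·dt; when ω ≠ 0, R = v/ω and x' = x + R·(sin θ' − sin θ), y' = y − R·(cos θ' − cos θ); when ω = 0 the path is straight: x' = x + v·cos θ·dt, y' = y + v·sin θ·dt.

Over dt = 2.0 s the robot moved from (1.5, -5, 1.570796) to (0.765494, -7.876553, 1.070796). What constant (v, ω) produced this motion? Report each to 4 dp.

v = -1.5000, ω = -0.2500

Δθ = 1.070796 − 1.570796 = -0.500000
ω = Δθ/dt = -0.500000/2.0 = -0.2500
R = −Δy/(cos θ' − cos θ) = 6.0000
v = R·ω = 6.0000·-0.2500 = -1.5000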